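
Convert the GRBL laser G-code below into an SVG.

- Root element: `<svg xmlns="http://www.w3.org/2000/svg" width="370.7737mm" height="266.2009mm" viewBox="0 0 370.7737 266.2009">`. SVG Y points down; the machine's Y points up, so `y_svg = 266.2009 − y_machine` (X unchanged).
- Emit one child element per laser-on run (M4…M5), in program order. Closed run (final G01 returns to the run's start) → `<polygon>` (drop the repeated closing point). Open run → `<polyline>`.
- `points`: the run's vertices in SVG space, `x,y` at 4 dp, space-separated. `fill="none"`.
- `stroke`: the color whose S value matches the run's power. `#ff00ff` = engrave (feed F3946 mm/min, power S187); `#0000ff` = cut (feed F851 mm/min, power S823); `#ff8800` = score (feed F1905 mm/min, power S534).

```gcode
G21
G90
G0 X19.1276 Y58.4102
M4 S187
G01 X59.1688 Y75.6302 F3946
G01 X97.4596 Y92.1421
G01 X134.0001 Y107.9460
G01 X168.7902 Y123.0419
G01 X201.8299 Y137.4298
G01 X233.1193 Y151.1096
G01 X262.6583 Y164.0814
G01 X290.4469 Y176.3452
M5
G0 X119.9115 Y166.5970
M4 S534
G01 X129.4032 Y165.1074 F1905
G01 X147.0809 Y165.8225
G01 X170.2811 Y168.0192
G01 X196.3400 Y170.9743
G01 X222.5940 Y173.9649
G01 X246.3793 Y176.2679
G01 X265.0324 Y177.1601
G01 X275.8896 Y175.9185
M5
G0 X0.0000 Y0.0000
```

<svg xmlns="http://www.w3.org/2000/svg" width="370.7737mm" height="266.2009mm" viewBox="0 0 370.7737 266.2009">
  <polyline points="19.1276,207.7907 59.1688,190.5707 97.4596,174.0588 134.0001,158.2549 168.7902,143.1590 201.8299,128.7711 233.1193,115.0913 262.6583,102.1195 290.4469,89.8557" fill="none" stroke="#ff00ff"/>
  <polyline points="119.9115,99.6039 129.4032,101.0935 147.0809,100.3784 170.2811,98.1817 196.3400,95.2266 222.5940,92.2360 246.3793,89.9330 265.0324,89.0408 275.8896,90.2824" fill="none" stroke="#ff8800"/>
</svg>

y_svg = 266.2009 − y_m.

[1] S187→`#ff00ff` (engrave); open run; points: 19.1276,207.7907 59.1688,190.5707 97.4596,174.0588 134.0001,158.2549 168.7902,143.1590 201.8299,128.7711 233.1193,115.0913 262.6583,102.1195 290.4469,89.8557

[2] S534→`#ff8800` (score); open run; points: 119.9115,99.6039 129.4032,101.0935 147.0809,100.3784 170.2811,98.1817 196.3400,95.2266 222.5940,92.2360 246.3793,89.9330 265.0324,89.0408 275.8896,90.2824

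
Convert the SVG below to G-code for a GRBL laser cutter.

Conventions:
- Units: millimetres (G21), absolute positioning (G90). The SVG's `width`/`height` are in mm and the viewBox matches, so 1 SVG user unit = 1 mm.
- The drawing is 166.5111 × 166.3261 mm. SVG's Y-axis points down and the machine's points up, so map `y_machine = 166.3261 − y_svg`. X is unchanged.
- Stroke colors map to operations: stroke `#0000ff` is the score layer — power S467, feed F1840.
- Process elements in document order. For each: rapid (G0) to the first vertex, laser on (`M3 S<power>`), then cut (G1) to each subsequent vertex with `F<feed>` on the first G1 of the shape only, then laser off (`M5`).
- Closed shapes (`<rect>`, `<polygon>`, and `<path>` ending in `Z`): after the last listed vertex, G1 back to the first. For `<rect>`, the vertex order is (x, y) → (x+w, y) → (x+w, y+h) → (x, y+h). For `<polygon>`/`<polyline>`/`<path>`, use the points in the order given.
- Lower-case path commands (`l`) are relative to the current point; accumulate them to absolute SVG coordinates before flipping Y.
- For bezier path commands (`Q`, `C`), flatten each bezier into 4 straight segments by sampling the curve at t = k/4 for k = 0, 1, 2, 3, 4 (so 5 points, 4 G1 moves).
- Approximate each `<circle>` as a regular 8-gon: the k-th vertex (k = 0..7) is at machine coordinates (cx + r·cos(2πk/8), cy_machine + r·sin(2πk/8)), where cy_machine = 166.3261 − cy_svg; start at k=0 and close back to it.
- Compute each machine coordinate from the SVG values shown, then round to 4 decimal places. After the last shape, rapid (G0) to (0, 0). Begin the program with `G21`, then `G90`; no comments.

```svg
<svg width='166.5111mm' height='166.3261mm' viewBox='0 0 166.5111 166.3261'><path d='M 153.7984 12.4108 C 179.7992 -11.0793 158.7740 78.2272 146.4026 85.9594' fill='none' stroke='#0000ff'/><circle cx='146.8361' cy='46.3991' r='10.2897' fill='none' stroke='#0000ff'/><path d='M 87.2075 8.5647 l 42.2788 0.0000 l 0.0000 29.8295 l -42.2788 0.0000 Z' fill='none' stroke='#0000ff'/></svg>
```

G21
G90
G0 X153.7984 Y153.9153
M3 S467
G1 X165.3516 Y153.4206 F1840
G1 X164.4901 Y128.8494
G1 X156.4337 Y98.4240
G1 X146.4026 Y80.3667
M5
G0 X157.1258 Y119.9270
M3 S467
G1 X154.1120 Y127.2029 F1840
G1 X146.8361 Y130.2167
G1 X139.5602 Y127.2029
G1 X136.5464 Y119.9270
G1 X139.5602 Y112.6511
G1 X146.8361 Y109.6373
G1 X154.1120 Y112.6511
G1 X157.1258 Y119.9270
M5
G0 X87.2075 Y157.7614
M3 S467
G1 X129.4863 Y157.7614 F1840
G1 X129.4863 Y127.9319
G1 X87.2075 Y127.9319
G1 X87.2075 Y157.7614
M5
G0 X0.0000 Y0.0000

Since the viewBox matches the mm dimensions, user units are millimetres directly. The only transform is the Y-flip y_m = 166.3261 − y_svg.

Shape 1 is a cubic bezier drawn with `<path>`. Its stroke #0000ff means score at S467, F1840. After flipping Y the toolpath is (153.7984,153.9153) → (165.3516,153.4206) → (164.4901,128.8494) → (156.4337,98.4240) → (146.4026,80.3667).

Shape 2 is a circle drawn with `<circle>`. Its stroke #0000ff means score at S467, F1840. After flipping Y the toolpath is (157.1258,119.9270) → (154.1120,127.2029) → (146.8361,130.2167) → (139.5602,127.2029) → (136.5464,119.9270) → (139.5602,112.6511) → (146.8361,109.6373) → (154.1120,112.6511) → (157.1258,119.9270), returning to the start.

Shape 3 is a rectangle drawn with `<path>`. Its stroke #0000ff means score at S467, F1840. After flipping Y the toolpath is (87.2075,157.7614) → (129.4863,157.7614) → (129.4863,127.9319) → (87.2075,127.9319) → (87.2075,157.7614), returning to the start.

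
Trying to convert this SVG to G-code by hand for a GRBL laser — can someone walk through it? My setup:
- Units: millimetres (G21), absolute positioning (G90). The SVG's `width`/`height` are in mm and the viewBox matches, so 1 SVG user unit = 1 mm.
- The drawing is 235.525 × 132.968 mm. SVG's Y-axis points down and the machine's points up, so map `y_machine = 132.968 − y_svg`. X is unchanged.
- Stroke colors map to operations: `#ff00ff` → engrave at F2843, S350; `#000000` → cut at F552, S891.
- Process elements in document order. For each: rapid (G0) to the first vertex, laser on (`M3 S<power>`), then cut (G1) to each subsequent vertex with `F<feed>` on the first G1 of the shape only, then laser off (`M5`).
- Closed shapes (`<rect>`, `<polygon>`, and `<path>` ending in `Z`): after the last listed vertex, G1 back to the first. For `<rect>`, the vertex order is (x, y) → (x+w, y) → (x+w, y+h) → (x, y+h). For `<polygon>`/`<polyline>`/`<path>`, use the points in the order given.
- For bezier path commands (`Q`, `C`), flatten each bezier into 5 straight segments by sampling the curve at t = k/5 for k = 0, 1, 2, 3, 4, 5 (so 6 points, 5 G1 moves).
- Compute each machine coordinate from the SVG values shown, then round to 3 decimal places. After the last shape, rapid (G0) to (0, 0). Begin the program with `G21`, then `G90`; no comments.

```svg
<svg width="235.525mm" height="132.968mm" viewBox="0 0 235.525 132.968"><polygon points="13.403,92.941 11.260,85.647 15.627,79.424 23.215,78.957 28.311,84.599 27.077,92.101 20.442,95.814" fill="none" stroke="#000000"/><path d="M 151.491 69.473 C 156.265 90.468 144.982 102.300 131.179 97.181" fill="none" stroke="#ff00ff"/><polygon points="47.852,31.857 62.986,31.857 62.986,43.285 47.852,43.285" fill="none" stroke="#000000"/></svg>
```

viewBox `0 0 235.525 132.968` with mm width/height → 1 unit = 1 mm. Flip: y_m = 132.968 − y_svg.

**Shape 1** — `<polygon>` regular polygon, stroke `#000000` → cut (S891, F552). Machine vertices: (13.403,40.027) → (11.260,47.321) → (15.627,53.544) → (23.215,54.011) → (28.311,48.369) → (27.077,40.867) → (20.442,37.154) → (13.403,40.027). Closed: final G1 returns to the first vertex.

**Shape 2** — `<path>` cubic bezier, stroke `#ff00ff` → engrave (S350, F2843). Control points (SVG): P0=(151.491,69.473), P1=(156.265,90.468), P2=(144.982,102.300), P3=(131.179,97.181); sampled at t=k/5. Machine vertices: (151.491,63.495) → (152.537,52.060) → (150.379,43.198) → (145.667,37.282) → (139.050,34.687) → (131.179,35.787). Open path.

**Shape 3** — `<polygon>` rectangle, stroke `#000000` → cut (S891, F552). Machine vertices: (47.852,101.111) → (62.986,101.111) → (62.986,89.683) → (47.852,89.683) → (47.852,101.111). Closed: final G1 returns to the first vertex.

G21
G90
G0 X13.403 Y40.027
M3 S891
G1 X11.260 Y47.321 F552
G1 X15.627 Y53.544
G1 X23.215 Y54.011
G1 X28.311 Y48.369
G1 X27.077 Y40.867
G1 X20.442 Y37.154
G1 X13.403 Y40.027
M5
G0 X151.491 Y63.495
M3 S350
G1 X152.537 Y52.060 F2843
G1 X150.379 Y43.198
G1 X145.667 Y37.282
G1 X139.050 Y34.687
G1 X131.179 Y35.787
M5
G0 X47.852 Y101.111
M3 S891
G1 X62.986 Y101.111 F552
G1 X62.986 Y89.683
G1 X47.852 Y89.683
G1 X47.852 Y101.111
M5
G0 X0.000 Y0.000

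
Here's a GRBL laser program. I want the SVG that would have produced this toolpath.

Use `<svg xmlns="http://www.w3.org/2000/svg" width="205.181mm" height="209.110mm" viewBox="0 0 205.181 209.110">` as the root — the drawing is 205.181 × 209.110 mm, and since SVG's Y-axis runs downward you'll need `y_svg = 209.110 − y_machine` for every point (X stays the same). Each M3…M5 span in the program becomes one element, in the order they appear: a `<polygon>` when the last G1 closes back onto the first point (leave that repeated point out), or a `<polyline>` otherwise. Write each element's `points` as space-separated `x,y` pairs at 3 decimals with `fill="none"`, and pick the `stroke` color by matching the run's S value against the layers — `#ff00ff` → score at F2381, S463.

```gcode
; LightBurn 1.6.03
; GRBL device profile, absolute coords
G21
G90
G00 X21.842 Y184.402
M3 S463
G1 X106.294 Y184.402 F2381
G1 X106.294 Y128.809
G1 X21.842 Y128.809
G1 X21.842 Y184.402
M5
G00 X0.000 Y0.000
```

Each laser-on run becomes one SVG element. Flip Y back into SVG space with y_svg = 209.110 − y_machine. Every run uses S463, so all elements get stroke `#ff00ff` (score).

Run 1: The run returns to its start, so emit a `<polygon>` with points (Y-flipped): 21.842,24.708 106.294,24.708 106.294,80.301 21.842,80.301.

<svg xmlns="http://www.w3.org/2000/svg" width="205.181mm" height="209.110mm" viewBox="0 0 205.181 209.110">
  <polygon points="21.842,24.708 106.294,24.708 106.294,80.301 21.842,80.301" fill="none" stroke="#ff00ff"/>
</svg>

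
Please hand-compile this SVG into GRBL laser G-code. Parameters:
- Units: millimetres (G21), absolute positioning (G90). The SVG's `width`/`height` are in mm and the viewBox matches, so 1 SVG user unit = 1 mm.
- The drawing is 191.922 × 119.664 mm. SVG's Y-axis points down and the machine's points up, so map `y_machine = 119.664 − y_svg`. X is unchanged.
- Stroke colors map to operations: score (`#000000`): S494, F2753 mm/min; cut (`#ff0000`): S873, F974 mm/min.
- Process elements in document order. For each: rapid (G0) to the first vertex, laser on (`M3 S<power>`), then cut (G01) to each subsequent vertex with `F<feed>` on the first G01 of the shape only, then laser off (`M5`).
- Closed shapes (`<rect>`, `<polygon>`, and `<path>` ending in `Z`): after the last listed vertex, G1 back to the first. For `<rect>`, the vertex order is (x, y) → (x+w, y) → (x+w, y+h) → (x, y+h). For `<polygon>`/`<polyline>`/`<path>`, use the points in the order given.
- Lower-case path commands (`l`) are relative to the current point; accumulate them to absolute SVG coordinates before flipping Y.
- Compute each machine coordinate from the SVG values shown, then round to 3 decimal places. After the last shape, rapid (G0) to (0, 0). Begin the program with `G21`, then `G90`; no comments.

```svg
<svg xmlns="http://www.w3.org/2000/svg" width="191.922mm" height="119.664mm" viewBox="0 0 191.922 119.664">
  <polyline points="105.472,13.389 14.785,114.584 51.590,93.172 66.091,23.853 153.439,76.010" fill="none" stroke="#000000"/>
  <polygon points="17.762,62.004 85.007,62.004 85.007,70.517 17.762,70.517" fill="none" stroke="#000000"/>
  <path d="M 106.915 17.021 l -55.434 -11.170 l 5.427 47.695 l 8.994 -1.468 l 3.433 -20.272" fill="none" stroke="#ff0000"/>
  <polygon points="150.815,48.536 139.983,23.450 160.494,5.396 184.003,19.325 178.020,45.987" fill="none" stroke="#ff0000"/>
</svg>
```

viewBox `0 0 191.922 119.664` with mm width/height → 1 unit = 1 mm. Flip: y_m = 119.664 − y_svg.

**Shape 1** — `<polyline>` open polyline, stroke `#000000` → score (S494, F2753). Machine vertices: (105.472,106.275) → (14.785,5.080) → (51.590,26.492) → (66.091,95.811) → (153.439,43.654). Open path.

**Shape 2** — `<polygon>` rectangle, stroke `#000000` → score (S494, F2753). Machine vertices: (17.762,57.660) → (85.007,57.660) → (85.007,49.147) → (17.762,49.147) → (17.762,57.660). Closed: final G1 returns to the first vertex.

**Shape 3** — `<path>` open polyline, stroke `#ff0000` → cut (S873, F974). Machine vertices: (106.915,102.643) → (51.481,113.813) → (56.908,66.118) → (65.902,67.586) → (69.335,87.858). Open path.

**Shape 4** — `<polygon>` regular polygon, stroke `#ff0000` → cut (S873, F974). Machine vertices: (150.815,71.128) → (139.983,96.214) → (160.494,114.268) → (184.003,100.339) → (178.020,73.677) → (150.815,71.128). Closed: final G1 returns to the first vertex.

G21
G90
G0 X105.472 Y106.275
M3 S494
G01 X14.785 Y5.080 F2753
G01 X51.590 Y26.492
G01 X66.091 Y95.811
G01 X153.439 Y43.654
M5
G0 X17.762 Y57.660
M3 S494
G01 X85.007 Y57.660 F2753
G01 X85.007 Y49.147
G01 X17.762 Y49.147
G01 X17.762 Y57.660
M5
G0 X106.915 Y102.643
M3 S873
G01 X51.481 Y113.813 F974
G01 X56.908 Y66.118
G01 X65.902 Y67.586
G01 X69.335 Y87.858
M5
G0 X150.815 Y71.128
M3 S873
G01 X139.983 Y96.214 F974
G01 X160.494 Y114.268
G01 X184.003 Y100.339
G01 X178.020 Y73.677
G01 X150.815 Y71.128
M5
G0 X0.000 Y0.000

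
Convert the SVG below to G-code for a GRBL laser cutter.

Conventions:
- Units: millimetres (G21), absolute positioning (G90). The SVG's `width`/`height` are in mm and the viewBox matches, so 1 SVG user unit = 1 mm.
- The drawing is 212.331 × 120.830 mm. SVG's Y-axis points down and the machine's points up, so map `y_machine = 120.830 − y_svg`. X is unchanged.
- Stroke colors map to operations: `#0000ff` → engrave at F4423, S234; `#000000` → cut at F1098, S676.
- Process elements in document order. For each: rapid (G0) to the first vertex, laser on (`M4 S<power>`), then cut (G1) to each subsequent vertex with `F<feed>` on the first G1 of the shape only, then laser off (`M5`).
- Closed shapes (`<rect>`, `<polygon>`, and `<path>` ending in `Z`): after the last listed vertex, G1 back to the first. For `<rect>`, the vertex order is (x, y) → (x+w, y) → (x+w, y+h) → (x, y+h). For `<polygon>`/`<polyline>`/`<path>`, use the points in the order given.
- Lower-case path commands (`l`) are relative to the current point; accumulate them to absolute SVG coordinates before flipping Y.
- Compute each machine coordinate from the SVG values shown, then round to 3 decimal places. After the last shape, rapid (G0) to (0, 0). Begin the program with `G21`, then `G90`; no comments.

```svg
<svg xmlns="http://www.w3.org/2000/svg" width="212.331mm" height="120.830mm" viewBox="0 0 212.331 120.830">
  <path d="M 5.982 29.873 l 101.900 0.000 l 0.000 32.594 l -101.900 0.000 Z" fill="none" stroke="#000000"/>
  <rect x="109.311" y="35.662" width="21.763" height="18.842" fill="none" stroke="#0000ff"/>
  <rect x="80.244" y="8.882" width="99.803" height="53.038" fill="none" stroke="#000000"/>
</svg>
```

G21
G90
G0 X5.982 Y90.957
M4 S676
G1 X107.882 Y90.957 F1098
G1 X107.882 Y58.363
G1 X5.982 Y58.363
G1 X5.982 Y90.957
M5
G0 X109.311 Y85.168
M4 S234
G1 X131.074 Y85.168 F4423
G1 X131.074 Y66.326
G1 X109.311 Y66.326
G1 X109.311 Y85.168
M5
G0 X80.244 Y111.948
M4 S676
G1 X180.047 Y111.948 F1098
G1 X180.047 Y58.910
G1 X80.244 Y58.910
G1 X80.244 Y111.948
M5
G0 X0.000 Y0.000

1 u = 1 mm; y_m = 120.830 − y.

[1] `<path>` rectangle, #000000→cut S676 F1098: (5.982,90.957) → (107.882,90.957) → (107.882,58.363) → (5.982,58.363) → (5.982,90.957) (closed)

[2] `<rect>` rectangle, #0000ff→engrave S234 F4423: (109.311,85.168) → (131.074,85.168) → (131.074,66.326) → (109.311,66.326) → (109.311,85.168) (closed)

[3] `<rect>` rectangle, #000000→cut S676 F1098: (80.244,111.948) → (180.047,111.948) → (180.047,58.910) → (80.244,58.910) → (80.244,111.948) (closed)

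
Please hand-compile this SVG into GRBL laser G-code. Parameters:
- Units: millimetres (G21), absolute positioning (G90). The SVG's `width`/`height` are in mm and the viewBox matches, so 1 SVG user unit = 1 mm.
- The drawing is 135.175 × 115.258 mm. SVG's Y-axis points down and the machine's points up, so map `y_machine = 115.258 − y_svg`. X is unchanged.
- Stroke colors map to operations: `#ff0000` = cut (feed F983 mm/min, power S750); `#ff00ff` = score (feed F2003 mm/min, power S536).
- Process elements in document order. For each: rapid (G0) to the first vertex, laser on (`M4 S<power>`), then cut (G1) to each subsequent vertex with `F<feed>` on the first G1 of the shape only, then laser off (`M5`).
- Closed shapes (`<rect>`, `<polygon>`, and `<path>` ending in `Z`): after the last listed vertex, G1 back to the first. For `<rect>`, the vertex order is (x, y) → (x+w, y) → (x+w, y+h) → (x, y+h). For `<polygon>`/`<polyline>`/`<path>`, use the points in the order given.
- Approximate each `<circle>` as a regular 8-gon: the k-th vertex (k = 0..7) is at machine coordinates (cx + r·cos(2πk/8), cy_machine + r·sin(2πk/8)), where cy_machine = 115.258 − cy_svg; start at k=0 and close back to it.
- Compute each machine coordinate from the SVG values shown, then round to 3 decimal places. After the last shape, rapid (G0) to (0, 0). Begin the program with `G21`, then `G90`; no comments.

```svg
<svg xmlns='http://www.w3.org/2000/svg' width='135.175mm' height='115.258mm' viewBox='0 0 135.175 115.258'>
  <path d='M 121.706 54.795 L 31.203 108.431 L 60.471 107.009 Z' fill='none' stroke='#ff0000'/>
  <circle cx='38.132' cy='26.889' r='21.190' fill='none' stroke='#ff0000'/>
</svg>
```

1 u = 1 mm; y_m = 115.258 − y.

[1] `<path>` closed polygon, #ff0000→cut S750 F983: (121.706,60.463) → (31.203,6.827) → (60.471,8.249) → (121.706,60.463) (closed)

[2] `<circle>` circle, #ff0000→cut S750 F983: (59.322,88.369) → (53.116,103.353) → (38.132,109.559) → (23.148,103.353) → (16.942,88.369) → (23.148,73.385) → (38.132,67.179) → (53.116,73.385) → (59.322,88.369) (closed)

G21
G90
G0 X121.706 Y60.463
M4 S750
G1 X31.203 Y6.827 F983
G1 X60.471 Y8.249
G1 X121.706 Y60.463
M5
G0 X59.322 Y88.369
M4 S750
G1 X53.116 Y103.353 F983
G1 X38.132 Y109.559
G1 X23.148 Y103.353
G1 X16.942 Y88.369
G1 X23.148 Y73.385
G1 X38.132 Y67.179
G1 X53.116 Y73.385
G1 X59.322 Y88.369
M5
G0 X0.000 Y0.000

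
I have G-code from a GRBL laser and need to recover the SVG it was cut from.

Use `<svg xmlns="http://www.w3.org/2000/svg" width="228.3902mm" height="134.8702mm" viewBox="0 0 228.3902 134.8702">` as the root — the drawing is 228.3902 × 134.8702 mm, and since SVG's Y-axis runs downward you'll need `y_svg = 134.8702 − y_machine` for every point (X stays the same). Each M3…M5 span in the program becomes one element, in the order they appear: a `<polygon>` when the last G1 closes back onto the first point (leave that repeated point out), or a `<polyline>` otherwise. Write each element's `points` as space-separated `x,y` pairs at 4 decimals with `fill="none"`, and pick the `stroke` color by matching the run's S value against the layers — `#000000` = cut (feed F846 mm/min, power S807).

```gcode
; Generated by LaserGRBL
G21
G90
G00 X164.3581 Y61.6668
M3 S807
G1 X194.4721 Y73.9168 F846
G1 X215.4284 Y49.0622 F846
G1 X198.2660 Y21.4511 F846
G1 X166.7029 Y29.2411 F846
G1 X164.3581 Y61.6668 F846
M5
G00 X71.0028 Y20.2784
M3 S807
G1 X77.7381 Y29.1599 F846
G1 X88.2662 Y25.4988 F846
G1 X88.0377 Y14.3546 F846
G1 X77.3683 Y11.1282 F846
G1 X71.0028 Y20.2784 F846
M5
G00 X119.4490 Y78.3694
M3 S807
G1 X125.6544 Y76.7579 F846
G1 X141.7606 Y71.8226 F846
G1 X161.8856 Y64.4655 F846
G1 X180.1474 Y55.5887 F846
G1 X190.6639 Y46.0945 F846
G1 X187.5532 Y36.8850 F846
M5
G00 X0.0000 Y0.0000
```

y_svg = 134.8702 − y_m. Every run uses S807, so all elements get stroke `#000000` (cut).

[1] closed run; points: 164.3581,73.2034 194.4721,60.9534 215.4284,85.8080 198.2660,113.4191 166.7029,105.6291

[2] closed run; points: 71.0028,114.5918 77.7381,105.7103 88.2662,109.3714 88.0377,120.5156 77.3683,123.7420

[3] open run; points: 119.4490,56.5008 125.6544,58.1123 141.7606,63.0476 161.8856,70.4047 180.1474,79.2815 190.6639,88.7757 187.5532,97.9852

<svg xmlns="http://www.w3.org/2000/svg" width="228.3902mm" height="134.8702mm" viewBox="0 0 228.3902 134.8702">
  <polygon points="164.3581,73.2034 194.4721,60.9534 215.4284,85.8080 198.2660,113.4191 166.7029,105.6291" fill="none" stroke="#000000"/>
  <polygon points="71.0028,114.5918 77.7381,105.7103 88.2662,109.3714 88.0377,120.5156 77.3683,123.7420" fill="none" stroke="#000000"/>
  <polyline points="119.4490,56.5008 125.6544,58.1123 141.7606,63.0476 161.8856,70.4047 180.1474,79.2815 190.6639,88.7757 187.5532,97.9852" fill="none" stroke="#000000"/>
</svg>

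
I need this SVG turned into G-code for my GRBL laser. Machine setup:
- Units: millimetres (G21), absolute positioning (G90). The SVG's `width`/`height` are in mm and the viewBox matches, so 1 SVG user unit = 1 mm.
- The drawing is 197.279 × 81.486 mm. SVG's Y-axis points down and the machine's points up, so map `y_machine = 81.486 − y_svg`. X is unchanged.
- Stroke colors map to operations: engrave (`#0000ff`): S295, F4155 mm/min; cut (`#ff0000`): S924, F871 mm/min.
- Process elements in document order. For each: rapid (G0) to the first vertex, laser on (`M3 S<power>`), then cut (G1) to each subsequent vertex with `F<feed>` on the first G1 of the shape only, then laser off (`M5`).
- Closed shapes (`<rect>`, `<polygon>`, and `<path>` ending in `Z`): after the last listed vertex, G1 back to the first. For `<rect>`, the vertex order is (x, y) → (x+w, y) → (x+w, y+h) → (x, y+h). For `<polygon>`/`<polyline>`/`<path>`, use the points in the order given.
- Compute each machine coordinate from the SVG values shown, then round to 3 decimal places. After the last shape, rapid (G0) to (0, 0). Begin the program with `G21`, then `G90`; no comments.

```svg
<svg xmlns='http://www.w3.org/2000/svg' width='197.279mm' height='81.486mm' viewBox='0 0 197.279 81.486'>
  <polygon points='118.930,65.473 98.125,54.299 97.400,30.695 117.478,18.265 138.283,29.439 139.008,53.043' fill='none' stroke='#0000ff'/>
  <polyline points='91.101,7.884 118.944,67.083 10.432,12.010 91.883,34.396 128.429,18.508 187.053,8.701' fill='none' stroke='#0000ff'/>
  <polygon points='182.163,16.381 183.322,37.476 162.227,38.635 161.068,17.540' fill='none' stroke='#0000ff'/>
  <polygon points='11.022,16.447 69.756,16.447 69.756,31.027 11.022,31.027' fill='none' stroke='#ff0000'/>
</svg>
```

Since the viewBox matches the mm dimensions, user units are millimetres directly. The only transform is the Y-flip y_m = 81.486 − y_svg.

Shape 1 is a regular polygon drawn with `<polygon>`. Its stroke #0000ff means engrave at S295, F4155. After flipping Y the toolpath is (118.930,16.013) → (98.125,27.187) → (97.400,50.791) → (117.478,63.221) → (138.283,52.047) → (139.008,28.443) → (118.930,16.013), returning to the start.

Shape 2 is a open polyline drawn with `<polyline>`. Its stroke #0000ff means engrave at S295, F4155. After flipping Y the toolpath is (91.101,73.602) → (118.944,14.403) → (10.432,69.476) → (91.883,47.090) → (128.429,62.978) → (187.053,72.785).

Shape 3 is a regular polygon drawn with `<polygon>`. Its stroke #0000ff means engrave at S295, F4155. After flipping Y the toolpath is (182.163,65.105) → (183.322,44.010) → (162.227,42.851) → (161.068,63.946) → (182.163,65.105), returning to the start.

Shape 4 is a rectangle drawn with `<polygon>`. Its stroke #ff0000 means cut at S924, F871. After flipping Y the toolpath is (11.022,65.039) → (69.756,65.039) → (69.756,50.459) → (11.022,50.459) → (11.022,65.039), returning to the start.

G21
G90
G0 X118.930 Y16.013
M3 S295
G1 X98.125 Y27.187 F4155
G1 X97.400 Y50.791
G1 X117.478 Y63.221
G1 X138.283 Y52.047
G1 X139.008 Y28.443
G1 X118.930 Y16.013
M5
G0 X91.101 Y73.602
M3 S295
G1 X118.944 Y14.403 F4155
G1 X10.432 Y69.476
G1 X91.883 Y47.090
G1 X128.429 Y62.978
G1 X187.053 Y72.785
M5
G0 X182.163 Y65.105
M3 S295
G1 X183.322 Y44.010 F4155
G1 X162.227 Y42.851
G1 X161.068 Y63.946
G1 X182.163 Y65.105
M5
G0 X11.022 Y65.039
M3 S924
G1 X69.756 Y65.039 F871
G1 X69.756 Y50.459
G1 X11.022 Y50.459
G1 X11.022 Y65.039
M5
G0 X0.000 Y0.000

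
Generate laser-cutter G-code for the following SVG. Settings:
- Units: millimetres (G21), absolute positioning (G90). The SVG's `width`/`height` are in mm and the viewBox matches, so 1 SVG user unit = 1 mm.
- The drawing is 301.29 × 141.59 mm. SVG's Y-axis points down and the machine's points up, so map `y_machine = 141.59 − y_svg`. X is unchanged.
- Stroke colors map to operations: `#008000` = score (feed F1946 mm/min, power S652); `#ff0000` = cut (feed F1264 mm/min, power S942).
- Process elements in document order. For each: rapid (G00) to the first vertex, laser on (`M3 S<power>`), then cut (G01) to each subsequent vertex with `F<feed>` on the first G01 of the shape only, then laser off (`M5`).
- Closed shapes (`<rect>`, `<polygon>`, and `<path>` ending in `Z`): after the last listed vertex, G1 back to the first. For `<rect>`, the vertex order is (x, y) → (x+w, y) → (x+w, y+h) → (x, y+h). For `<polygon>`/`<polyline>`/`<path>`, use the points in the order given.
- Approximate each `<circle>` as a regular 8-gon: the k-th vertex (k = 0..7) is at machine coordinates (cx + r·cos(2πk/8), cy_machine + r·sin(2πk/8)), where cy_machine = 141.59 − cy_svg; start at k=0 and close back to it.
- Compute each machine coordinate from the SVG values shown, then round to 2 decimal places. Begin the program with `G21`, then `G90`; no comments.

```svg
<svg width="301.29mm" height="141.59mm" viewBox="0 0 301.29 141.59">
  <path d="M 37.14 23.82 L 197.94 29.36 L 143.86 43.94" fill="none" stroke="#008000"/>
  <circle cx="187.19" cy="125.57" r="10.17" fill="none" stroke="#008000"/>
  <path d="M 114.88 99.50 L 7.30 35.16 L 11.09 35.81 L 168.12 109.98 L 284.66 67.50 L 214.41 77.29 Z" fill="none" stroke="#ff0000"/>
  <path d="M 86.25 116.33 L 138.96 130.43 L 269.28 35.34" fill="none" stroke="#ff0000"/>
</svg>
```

Since the viewBox matches the mm dimensions, user units are millimetres directly. The only transform is the Y-flip y_m = 141.59 − y_svg.

Shape 1 is a open polyline drawn with `<path>`. Its stroke #008000 means score at S652, F1946. After flipping Y the toolpath is (37.14,117.77) → (197.94,112.23) → (143.86,97.65).

Shape 2 is a circle drawn with `<circle>`. Its stroke #008000 means score at S652, F1946. After flipping Y the toolpath is (197.36,16.02) → (194.38,23.21) → (187.19,26.19) → (180.00,23.21) → (177.02,16.02) → (180.00,8.83) → (187.19,5.85) → (194.38,8.83) → (197.36,16.02), returning to the start.

Shape 3 is a closed polygon drawn with `<path>`. Its stroke #ff0000 means cut at S942, F1264. After flipping Y the toolpath is (114.88,42.09) → (7.30,106.43) → (11.09,105.78) → (168.12,31.61) → (284.66,74.09) → (214.41,64.30) → (114.88,42.09), returning to the start.

Shape 4 is a open polyline drawn with `<path>`. Its stroke #ff0000 means cut at S942, F1264. After flipping Y the toolpath is (86.25,25.26) → (138.96,11.16) → (269.28,106.25).

G21
G90
G00 X37.14 Y117.77
M3 S652
G01 X197.94 Y112.23 F1946
G01 X143.86 Y97.65
M5
G00 X197.36 Y16.02
M3 S652
G01 X194.38 Y23.21 F1946
G01 X187.19 Y26.19
G01 X180.00 Y23.21
G01 X177.02 Y16.02
G01 X180.00 Y8.83
G01 X187.19 Y5.85
G01 X194.38 Y8.83
G01 X197.36 Y16.02
M5
G00 X114.88 Y42.09
M3 S942
G01 X7.30 Y106.43 F1264
G01 X11.09 Y105.78
G01 X168.12 Y31.61
G01 X284.66 Y74.09
G01 X214.41 Y64.30
G01 X114.88 Y42.09
M5
G00 X86.25 Y25.26
M3 S942
G01 X138.96 Y11.16 F1264
G01 X269.28 Y106.25
M5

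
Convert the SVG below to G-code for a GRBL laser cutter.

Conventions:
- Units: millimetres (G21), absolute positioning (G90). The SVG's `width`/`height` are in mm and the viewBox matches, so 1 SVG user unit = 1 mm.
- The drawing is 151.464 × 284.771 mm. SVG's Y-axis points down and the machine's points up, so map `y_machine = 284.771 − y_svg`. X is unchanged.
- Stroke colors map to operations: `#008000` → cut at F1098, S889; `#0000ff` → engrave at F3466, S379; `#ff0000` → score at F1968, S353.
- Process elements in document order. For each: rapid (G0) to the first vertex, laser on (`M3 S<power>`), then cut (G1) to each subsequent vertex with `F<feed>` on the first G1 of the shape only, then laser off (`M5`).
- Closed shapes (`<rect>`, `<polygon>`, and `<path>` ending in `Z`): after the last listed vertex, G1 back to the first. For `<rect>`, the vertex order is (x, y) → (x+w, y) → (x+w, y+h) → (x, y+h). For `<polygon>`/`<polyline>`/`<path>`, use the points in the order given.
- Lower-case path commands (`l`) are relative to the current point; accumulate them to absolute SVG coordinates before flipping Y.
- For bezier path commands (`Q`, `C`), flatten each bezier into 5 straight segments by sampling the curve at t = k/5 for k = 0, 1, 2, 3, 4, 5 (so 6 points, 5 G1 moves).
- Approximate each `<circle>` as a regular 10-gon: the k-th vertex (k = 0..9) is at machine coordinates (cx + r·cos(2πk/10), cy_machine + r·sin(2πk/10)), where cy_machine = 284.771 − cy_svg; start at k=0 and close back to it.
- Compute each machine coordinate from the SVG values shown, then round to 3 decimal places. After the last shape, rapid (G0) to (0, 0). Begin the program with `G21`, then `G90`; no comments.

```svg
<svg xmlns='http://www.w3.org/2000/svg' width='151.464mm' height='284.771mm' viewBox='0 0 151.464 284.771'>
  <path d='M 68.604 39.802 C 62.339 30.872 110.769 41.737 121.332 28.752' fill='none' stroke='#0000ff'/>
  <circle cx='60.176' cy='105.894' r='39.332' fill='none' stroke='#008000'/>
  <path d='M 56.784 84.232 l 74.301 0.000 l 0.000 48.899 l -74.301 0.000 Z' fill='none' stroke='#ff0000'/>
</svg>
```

G21
G90
G0 X68.604 Y244.969
M3 S379
G1 X70.668 Y248.301 F3466
G1 X81.416 Y248.977
G1 X96.404 Y249.092
G1 X111.191 Y250.741
G1 X121.332 Y256.019
M5
G0 X99.508 Y178.877
M3 S889
G1 X91.996 Y201.996 F1098
G1 X72.330 Y216.284
G1 X48.022 Y216.284
G1 X28.356 Y201.996
G1 X20.844 Y178.877
G1 X28.356 Y155.758
G1 X48.022 Y141.470
G1 X72.330 Y141.470
G1 X91.996 Y155.758
G1 X99.508 Y178.877
M5
G0 X56.784 Y200.539
M3 S353
G1 X131.085 Y200.539 F1968
G1 X131.085 Y151.640
G1 X56.784 Y151.640
G1 X56.784 Y200.539
M5
G0 X0.000 Y0.000

1 u = 1 mm; y_m = 284.771 − y.

[1] `<path>` cubic bezier, #0000ff→engrave S379 F3466: (68.604,244.969) → (70.668,248.301) → (81.416,248.977) → (96.404,249.092) → (111.191,250.741) → (121.332,256.019)

[2] `<circle>` circle, #008000→cut S889 F1098: (99.508,178.877) → (91.996,201.996) → (72.330,216.284) → (48.022,216.284) → (28.356,201.996) → (20.844,178.877) → (28.356,155.758) → (48.022,141.470) → (72.330,141.470) → (91.996,155.758) → (99.508,178.877) (closed)

[3] `<path>` rectangle, #ff0000→score S353 F1968: (56.784,200.539) → (131.085,200.539) → (131.085,151.640) → (56.784,151.640) → (56.784,200.539) (closed)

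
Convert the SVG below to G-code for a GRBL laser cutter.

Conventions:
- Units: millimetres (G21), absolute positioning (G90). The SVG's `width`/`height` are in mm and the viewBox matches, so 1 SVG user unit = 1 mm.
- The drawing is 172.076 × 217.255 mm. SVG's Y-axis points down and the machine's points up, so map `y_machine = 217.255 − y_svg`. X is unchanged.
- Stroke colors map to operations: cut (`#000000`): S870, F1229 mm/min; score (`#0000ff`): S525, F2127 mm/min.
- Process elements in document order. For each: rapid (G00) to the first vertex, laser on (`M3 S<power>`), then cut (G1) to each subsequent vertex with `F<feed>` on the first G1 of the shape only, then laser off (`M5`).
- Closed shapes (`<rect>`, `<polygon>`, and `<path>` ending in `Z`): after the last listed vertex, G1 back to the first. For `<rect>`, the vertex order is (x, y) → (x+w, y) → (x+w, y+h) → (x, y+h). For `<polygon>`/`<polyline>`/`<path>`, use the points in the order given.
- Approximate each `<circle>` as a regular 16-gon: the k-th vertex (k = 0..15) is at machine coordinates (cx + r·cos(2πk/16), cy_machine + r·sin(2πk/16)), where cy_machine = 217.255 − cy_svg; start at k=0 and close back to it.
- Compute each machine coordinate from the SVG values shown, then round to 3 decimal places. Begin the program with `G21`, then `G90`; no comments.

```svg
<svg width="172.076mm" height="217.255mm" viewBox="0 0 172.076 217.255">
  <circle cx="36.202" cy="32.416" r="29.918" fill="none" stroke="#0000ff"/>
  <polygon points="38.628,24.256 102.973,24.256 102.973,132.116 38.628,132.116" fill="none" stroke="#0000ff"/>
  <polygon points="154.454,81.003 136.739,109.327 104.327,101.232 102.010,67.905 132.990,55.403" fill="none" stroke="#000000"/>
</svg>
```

Since the viewBox matches the mm dimensions, user units are millimetres directly. The only transform is the Y-flip y_m = 217.255 − y_svg.

Shape 1 is a circle drawn with `<circle>`. Its stroke #0000ff means score at S525, F2127. After flipping Y the toolpath is (66.120,184.839) → (63.843,196.288) → (57.357,205.994) → (47.651,212.480) → (36.202,214.757) → (24.753,212.480) → (15.047,205.994) → (8.561,196.288) → (6.284,184.839) → (8.561,173.390) → (15.047,163.684) → (24.753,157.198) → (36.202,154.921) → (47.651,157.198) → (57.357,163.684) → (63.843,173.390) → (66.120,184.839), returning to the start.

Shape 2 is a rectangle drawn with `<polygon>`. Its stroke #0000ff means score at S525, F2127. After flipping Y the toolpath is (38.628,192.999) → (102.973,192.999) → (102.973,85.139) → (38.628,85.139) → (38.628,192.999), returning to the start.

Shape 3 is a regular polygon drawn with `<polygon>`. Its stroke #000000 means cut at S870, F1229. After flipping Y the toolpath is (154.454,136.252) → (136.739,107.928) → (104.327,116.023) → (102.010,149.350) → (132.990,161.852) → (154.454,136.252), returning to the start.

G21
G90
G00 X66.120 Y184.839
M3 S525
G1 X63.843 Y196.288 F2127
G1 X57.357 Y205.994
G1 X47.651 Y212.480
G1 X36.202 Y214.757
G1 X24.753 Y212.480
G1 X15.047 Y205.994
G1 X8.561 Y196.288
G1 X6.284 Y184.839
G1 X8.561 Y173.390
G1 X15.047 Y163.684
G1 X24.753 Y157.198
G1 X36.202 Y154.921
G1 X47.651 Y157.198
G1 X57.357 Y163.684
G1 X63.843 Y173.390
G1 X66.120 Y184.839
M5
G00 X38.628 Y192.999
M3 S525
G1 X102.973 Y192.999 F2127
G1 X102.973 Y85.139
G1 X38.628 Y85.139
G1 X38.628 Y192.999
M5
G00 X154.454 Y136.252
M3 S870
G1 X136.739 Y107.928 F1229
G1 X104.327 Y116.023
G1 X102.010 Y149.350
G1 X132.990 Y161.852
G1 X154.454 Y136.252
M5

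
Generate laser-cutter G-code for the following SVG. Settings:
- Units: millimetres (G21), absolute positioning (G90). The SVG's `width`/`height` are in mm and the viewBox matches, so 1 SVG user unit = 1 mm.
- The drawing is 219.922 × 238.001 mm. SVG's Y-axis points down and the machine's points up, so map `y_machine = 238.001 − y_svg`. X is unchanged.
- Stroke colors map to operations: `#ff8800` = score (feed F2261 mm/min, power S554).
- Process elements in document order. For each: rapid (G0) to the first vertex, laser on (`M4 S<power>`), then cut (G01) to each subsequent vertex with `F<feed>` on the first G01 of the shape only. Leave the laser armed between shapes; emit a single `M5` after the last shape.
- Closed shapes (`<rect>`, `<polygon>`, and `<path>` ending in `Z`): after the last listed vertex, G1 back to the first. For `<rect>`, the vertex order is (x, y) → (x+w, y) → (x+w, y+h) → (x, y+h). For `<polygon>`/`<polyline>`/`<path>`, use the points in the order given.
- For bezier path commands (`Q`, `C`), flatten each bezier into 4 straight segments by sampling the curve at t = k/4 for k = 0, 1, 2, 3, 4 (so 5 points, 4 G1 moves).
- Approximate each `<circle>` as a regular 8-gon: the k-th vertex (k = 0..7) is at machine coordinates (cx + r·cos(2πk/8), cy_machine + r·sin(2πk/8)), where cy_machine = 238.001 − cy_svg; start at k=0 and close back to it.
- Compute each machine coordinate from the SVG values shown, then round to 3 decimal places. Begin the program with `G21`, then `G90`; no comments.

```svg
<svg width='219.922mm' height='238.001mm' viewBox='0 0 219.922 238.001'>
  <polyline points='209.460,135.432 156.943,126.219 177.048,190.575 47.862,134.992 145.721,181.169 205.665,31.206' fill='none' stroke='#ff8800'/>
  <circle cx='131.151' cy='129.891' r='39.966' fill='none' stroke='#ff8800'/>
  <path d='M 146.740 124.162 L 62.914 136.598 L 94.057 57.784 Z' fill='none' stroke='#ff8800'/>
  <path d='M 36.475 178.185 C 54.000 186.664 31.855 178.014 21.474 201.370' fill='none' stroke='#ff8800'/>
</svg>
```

G21
G90
G0 X209.460 Y102.569
M4 S554
G01 X156.943 Y111.782 F2261
G01 X177.048 Y47.426
G01 X47.862 Y103.009
G01 X145.721 Y56.832
G01 X205.665 Y206.795
G0 X171.117 Y108.110
M4 S554
G01 X159.411 Y136.370 F2261
G01 X131.151 Y148.076
G01 X102.891 Y136.370
G01 X91.185 Y108.110
G01 X102.891 Y79.850
G01 X131.151 Y68.144
G01 X159.411 Y79.850
G01 X171.117 Y108.110
G0 X146.740 Y113.839
M4 S554
G01 X62.914 Y101.403 F2261
G01 X94.057 Y180.217
G01 X146.740 Y113.839
G0 X36.475 Y59.816
M4 S554
G01 X42.984 Y55.901 F2261
G01 X39.439 Y53.802
G01 X30.662 Y48.915
G01 X21.474 Y36.631
M5

viewBox `0 0 219.922 238.001` with mm width/height → 1 unit = 1 mm. Flip: y_m = 238.001 − y_svg.

**Shape 1** — `<polyline>` open polyline, stroke `#ff8800` → score (S554, F2261). Machine vertices: (209.460,102.569) → (156.943,111.782) → (177.048,47.426) → (47.862,103.009) → (145.721,56.832) → (205.665,206.795). Open path.

**Shape 2** — `<circle>` circle, stroke `#ff8800` → score (S554, F2261). Machine vertices: (171.117,108.110) → (159.411,136.370) → (131.151,148.076) → (102.891,136.370) → (91.185,108.110) → (102.891,79.850) → (131.151,68.144) → (159.411,79.850) → (171.117,108.110). Closed: final G1 returns to the first vertex.

**Shape 3** — `<path>` regular polygon, stroke `#ff8800` → score (S554, F2261). Machine vertices: (146.740,113.839) → (62.914,101.403) → (94.057,180.217) → (146.740,113.839). Closed: final G1 returns to the first vertex.

**Shape 4** — `<path>` cubic bezier, stroke `#ff8800` → score (S554, F2261). Control points (SVG): P0=(36.475,178.185), P1=(54.000,186.664), P2=(31.855,178.014), P3=(21.474,201.370); sampled at t=k/4. Machine vertices: (36.475,59.816) → (42.984,55.901) → (39.439,53.802) → (30.662,48.915) → (21.474,36.631). Open path.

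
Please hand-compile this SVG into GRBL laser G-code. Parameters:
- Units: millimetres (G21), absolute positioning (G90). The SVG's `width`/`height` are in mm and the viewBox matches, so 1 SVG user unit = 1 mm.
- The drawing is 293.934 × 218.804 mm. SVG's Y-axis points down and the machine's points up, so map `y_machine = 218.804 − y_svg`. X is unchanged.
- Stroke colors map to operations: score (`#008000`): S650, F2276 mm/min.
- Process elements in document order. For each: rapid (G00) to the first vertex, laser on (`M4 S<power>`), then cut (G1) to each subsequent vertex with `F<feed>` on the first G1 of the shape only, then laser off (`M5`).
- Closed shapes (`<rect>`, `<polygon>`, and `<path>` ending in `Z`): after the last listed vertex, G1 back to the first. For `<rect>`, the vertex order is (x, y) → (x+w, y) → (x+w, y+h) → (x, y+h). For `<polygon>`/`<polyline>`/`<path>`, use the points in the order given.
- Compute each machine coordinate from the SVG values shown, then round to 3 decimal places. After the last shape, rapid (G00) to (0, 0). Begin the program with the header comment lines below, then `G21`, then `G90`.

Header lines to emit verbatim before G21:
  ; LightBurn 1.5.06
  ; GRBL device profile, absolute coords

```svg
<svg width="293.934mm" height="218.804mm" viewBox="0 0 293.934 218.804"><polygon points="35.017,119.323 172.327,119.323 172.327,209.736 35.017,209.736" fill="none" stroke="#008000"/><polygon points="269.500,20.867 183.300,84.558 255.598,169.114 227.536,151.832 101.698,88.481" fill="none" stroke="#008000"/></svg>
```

viewBox `0 0 293.934 218.804` with mm width/height → 1 unit = 1 mm. Flip: y_m = 218.804 − y_svg.

**Shape 1** — `<polygon>` rectangle, stroke `#008000` → score (S650, F2276). Machine vertices: (35.017,99.481) → (172.327,99.481) → (172.327,9.068) → (35.017,9.068) → (35.017,99.481). Closed: final G1 returns to the first vertex.

**Shape 2** — `<polygon>` closed polygon, stroke `#008000` → score (S650, F2276). Machine vertices: (269.500,197.937) → (183.300,134.246) → (255.598,49.690) → (227.536,66.972) → (101.698,130.323) → (269.500,197.937). Closed: final G1 returns to the first vertex.

; LightBurn 1.5.06
; GRBL device profile, absolute coords
G21
G90
G00 X35.017 Y99.481
M4 S650
G1 X172.327 Y99.481 F2276
G1 X172.327 Y9.068
G1 X35.017 Y9.068
G1 X35.017 Y99.481
M5
G00 X269.500 Y197.937
M4 S650
G1 X183.300 Y134.246 F2276
G1 X255.598 Y49.690
G1 X227.536 Y66.972
G1 X101.698 Y130.323
G1 X269.500 Y197.937
M5
G00 X0.000 Y0.000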